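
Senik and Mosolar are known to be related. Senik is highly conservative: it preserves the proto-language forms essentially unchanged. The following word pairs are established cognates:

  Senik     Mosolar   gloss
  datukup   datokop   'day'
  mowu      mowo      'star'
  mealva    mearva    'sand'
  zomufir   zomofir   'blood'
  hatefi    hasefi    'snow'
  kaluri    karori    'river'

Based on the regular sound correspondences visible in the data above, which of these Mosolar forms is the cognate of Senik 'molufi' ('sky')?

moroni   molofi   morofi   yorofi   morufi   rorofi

morofi

kaluri ~ karori — Senik l corresponds to Mosolar r between vowels (before a back vowel).
zomufir ~ zomofir — Senik u corresponds to Mosolar o after a consonant, before a labial obstruent.
Applying these to Senik 'molufi':
  molufi → morufi   (l→r between vowels (before a back vowel))
  morufi → morofi   (u→o after a consonant, before a labial obstruent)
So the Mosolar cognate is 'morofi'.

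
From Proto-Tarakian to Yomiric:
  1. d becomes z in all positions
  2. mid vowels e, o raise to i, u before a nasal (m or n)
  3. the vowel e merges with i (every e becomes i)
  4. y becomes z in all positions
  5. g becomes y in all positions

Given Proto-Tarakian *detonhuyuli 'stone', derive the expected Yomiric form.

Yomiric: start from *detonhuyuli.
  rule 1 (unconditioned shift): detonhuyuli → zetonhuyuli
  rule 2 (pre-nasal raising): zetonhuyuli → zetunhuyuli
  rule 3 (vowel merger): zetunhuyuli → zitunhuyuli
  rule 4 (unconditioned shift): zitunhuyuli → zitunhuzuli
  rule 5: no change — zitunhuzuli
  ⇒ Yomiric zitunhuzuli

zitunhuzuli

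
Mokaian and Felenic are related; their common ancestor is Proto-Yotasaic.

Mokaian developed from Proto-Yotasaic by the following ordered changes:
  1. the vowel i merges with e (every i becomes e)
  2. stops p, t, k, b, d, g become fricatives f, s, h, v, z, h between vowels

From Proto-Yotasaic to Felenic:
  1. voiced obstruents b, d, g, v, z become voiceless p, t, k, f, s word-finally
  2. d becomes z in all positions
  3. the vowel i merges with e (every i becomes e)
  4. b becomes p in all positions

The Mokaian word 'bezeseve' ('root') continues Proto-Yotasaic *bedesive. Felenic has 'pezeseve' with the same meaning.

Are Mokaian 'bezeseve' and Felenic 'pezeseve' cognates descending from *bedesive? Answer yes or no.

Derive the expected Felenic reflex of *bedesive:
Felenic: start from *bedesive.
  rule 1: no change — bedesive
  rule 2 (unconditioned shift): bedesive → bezesive
  rule 3 (vowel merger): bezesive → bezeseve
  rule 4 (unconditioned shift): bezeseve → pezeseve
  ⇒ Felenic pezeseve
Felenic 'pezeseve' matches the regular reflex exactly, so the pair is cognate.

yes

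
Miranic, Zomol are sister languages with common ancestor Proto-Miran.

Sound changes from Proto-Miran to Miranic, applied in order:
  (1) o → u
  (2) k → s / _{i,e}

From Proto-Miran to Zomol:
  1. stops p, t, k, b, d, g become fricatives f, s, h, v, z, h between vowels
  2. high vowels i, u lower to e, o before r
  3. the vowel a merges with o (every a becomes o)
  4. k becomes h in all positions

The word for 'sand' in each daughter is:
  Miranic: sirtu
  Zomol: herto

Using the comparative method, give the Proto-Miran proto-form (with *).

*kirto

Position 2: Miranic has i, Zomol has e. Miranic preserves i here (none of its changes turn any other segment into i), so the proto-segment is *i.
Position 1: Miranic has s, Zomol has h. Taking the neighbouring segments as reconstructed: Miranic s could go back to *k or *s; Zomol h could go back to *k or *h — the one source consistent with every daughter is *k.
This points to *kirto. Verify forward in each daughter:
Miranic: *kirto > kirtu > sirtu  (by vowel merger, palatalisation)
Zomol: *kirto
  kirto (rule 1 does not apply)
  kirto → kerto   [pre-rhotic lowering]
  kerto (rule 3 does not apply)
  kerto → herto   [unconditioned shift]
  giving Zomol herto.
No other proto-form is consistent with every reflex, so the reconstruction is *kirto.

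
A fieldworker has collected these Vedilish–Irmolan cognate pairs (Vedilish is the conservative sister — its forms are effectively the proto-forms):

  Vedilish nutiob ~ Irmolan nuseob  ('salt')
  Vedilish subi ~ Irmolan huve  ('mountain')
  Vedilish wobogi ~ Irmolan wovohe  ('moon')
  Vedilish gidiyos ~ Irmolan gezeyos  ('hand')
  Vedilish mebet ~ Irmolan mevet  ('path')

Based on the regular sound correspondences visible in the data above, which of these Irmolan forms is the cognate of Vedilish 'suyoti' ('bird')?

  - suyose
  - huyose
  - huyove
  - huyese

subi ~ huve — Vedilish s corresponds to Irmolan h word-initially before a back vowel.
nutiob ~ nuseob — Vedilish t corresponds to Irmolan s between vowels (before a front vowel).
subi ~ huve, wobogi ~ wovohe — Vedilish i corresponds to Irmolan e word-finally.
Applying these to Vedilish 'suyoti':
  suyoti → huyoti   (s→h word-initially before a back vowel)
  huyoti → huyosi   (t→s between vowels (before a front vowel))
  huyosi → huyose   (i→e word-finally)
So the Irmolan cognate is 'huyose'.

huyose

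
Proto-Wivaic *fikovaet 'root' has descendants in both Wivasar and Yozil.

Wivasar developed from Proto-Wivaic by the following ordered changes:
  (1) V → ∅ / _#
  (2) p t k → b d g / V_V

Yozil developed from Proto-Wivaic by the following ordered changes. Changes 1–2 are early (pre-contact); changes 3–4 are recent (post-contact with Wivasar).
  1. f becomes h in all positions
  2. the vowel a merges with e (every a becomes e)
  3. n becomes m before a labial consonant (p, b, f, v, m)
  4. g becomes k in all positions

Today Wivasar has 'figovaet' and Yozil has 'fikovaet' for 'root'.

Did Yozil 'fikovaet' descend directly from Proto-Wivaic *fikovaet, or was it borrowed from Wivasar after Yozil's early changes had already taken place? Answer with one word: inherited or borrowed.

borrowed

If inherited, *fikovaet would pass through all of Yozil's changes:
Yozil: *fikovaet > hikovaet > hikoveet  (by unconditioned shift, vowel merger)
If borrowed from Wivasar 'figovaet' after the early changes, it would undergo only the recent ones:
  rule 3 (nasal place assimilation): no change (figovaet)
  rule 4 (unconditioned shift): figovaet → fikovaet
  ⇒ as a loan: fikovaet
Yozil 'fikovaet' matches the loan outcome 'fikovaet', not the inherited 'hikoveet' — it skipped the early Yozil changes, so it was borrowed from Wivasar.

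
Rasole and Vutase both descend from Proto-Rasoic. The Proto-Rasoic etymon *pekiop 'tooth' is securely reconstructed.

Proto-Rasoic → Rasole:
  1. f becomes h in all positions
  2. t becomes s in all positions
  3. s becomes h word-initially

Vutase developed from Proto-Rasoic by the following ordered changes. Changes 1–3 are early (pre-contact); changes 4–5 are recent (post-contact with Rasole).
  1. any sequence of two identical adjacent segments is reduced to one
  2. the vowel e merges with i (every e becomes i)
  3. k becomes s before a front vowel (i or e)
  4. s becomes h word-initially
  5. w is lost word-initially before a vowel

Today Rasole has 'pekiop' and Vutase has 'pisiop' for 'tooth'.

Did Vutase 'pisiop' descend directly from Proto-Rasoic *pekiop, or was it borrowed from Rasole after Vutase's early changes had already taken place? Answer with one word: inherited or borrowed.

inherited

If inherited, *pekiop would pass through all of Vutase's changes:
Vutase: start from *pekiop.
  rule 1: no change — pekiop
  rule 2 (vowel merger): pekiop → pikiop
  rule 3 (palatalisation): pikiop → pisiop
  rule 4: no change — pisiop
  rule 5: no change — pisiop
  ⇒ Vutase pisiop
If borrowed from Rasole 'pekiop' after the early changes, it would undergo only the recent ones:
  rule 4 (debuccalisation): no change (pekiop)
  rule 5 (glide loss): no change (pekiop)
  ⇒ as a loan: pekiop
Vutase 'pisiop' matches the inherited outcome exactly, so it is an inherited cognate, not a loan.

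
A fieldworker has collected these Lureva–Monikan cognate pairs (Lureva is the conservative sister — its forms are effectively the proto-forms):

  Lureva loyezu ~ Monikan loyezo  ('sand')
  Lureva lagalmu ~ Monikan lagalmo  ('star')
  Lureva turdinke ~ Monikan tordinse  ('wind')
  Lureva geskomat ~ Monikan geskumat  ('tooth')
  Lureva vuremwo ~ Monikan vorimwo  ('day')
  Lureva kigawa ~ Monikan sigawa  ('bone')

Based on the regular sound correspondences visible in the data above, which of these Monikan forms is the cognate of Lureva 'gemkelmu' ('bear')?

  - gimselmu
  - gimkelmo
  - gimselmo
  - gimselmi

vuremwo ~ vorimwo — Lureva e corresponds to Monikan i after a consonant, before a nasal.
turdinke ~ tordinse — Lureva k corresponds to Monikan s after a consonant, before a front vowel.
loyezu ~ loyezo, lagalmu ~ lagalmo — Lureva u corresponds to Monikan o word-finally.
Applying these to Lureva 'gemkelmu':
  gemkelmu → gimkelmu   (e→i after a consonant, before a nasal)
  gimkelmu → gimselmu   (k→s after a consonant, before a front vowel)
  gimselmu → gimselmo   (u→o word-finally)
So the Monikan cognate is 'gimselmo'.

gimselmo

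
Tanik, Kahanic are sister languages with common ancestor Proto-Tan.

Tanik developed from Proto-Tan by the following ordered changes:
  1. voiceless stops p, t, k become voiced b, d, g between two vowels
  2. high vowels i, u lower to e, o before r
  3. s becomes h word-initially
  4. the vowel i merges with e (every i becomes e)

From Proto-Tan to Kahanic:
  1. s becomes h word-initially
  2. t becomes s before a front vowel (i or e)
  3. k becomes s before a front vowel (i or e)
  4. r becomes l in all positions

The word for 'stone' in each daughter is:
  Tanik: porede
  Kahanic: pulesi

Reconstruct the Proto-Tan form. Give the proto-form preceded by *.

Position 2: Tanik has o, Kahanic has u. Kahanic preserves u here (none of its changes turn any other segment into u), so the proto-segment is *u.
Position 3: Tanik has r, Kahanic has l. Tanik preserves r here (none of its changes turn any other segment into r), so the proto-segment is *r.
Position 6: Tanik has e, Kahanic has i. Kahanic preserves i here (none of its changes turn any other segment into i), so the proto-segment is *i.
Verify the candidate proto-form against each daughter:
Tanik: *pureti > puredi > poredi > porede  (by intervocalic voicing, pre-rhotic lowering, vowel merger)
Kahanic: *pureti
  pureti (rule 1 does not apply)
  pureti → puresi   [palatalisation]
  puresi (rule 3 does not apply)
  puresi → pulesi   [unconditioned shift]
  giving Kahanic pulesi.
Only *pureti yields all of Tanik porede, Kahanic pulesi.

*pureti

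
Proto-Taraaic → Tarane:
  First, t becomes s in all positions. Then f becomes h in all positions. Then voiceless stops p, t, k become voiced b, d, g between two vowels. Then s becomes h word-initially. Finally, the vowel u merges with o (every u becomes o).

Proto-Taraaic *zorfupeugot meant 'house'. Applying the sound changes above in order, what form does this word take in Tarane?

zorhobeogos

Tarane: *zorfupeugot
  zorfupeugot → zorfupeugos   [unconditioned shift]
  zorfupeugos → zorhupeugos   [unconditioned shift]
  zorhupeugos → zorhubeugos   [intervocalic voicing]
  zorhubeugos (rule 4 does not apply)
  zorhubeugos → zorhobeogos   [vowel merger]
  giving Tarane zorhobeogos.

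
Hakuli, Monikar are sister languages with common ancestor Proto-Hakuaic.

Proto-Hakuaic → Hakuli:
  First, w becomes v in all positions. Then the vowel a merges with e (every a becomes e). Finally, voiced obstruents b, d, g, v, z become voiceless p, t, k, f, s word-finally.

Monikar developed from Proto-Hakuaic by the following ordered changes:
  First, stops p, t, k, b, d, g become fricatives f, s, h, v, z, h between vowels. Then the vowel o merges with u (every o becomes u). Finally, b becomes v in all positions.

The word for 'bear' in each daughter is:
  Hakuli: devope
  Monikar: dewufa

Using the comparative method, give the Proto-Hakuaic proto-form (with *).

Position 6: Hakuli has e, Monikar has a. Monikar preserves a here (none of its changes turn any other segment into a), so the proto-segment is *a.
Position 4: Hakuli has o, Monikar has u. Hakuli preserves o here (none of its changes turn any other segment into o), so the proto-segment is *o.
Verify the candidate proto-form against each daughter:
Hakuli: *dewopa
  dewopa → devopa   [unconditioned shift]
  devopa → devope   [vowel merger]
  devope (rule 3 does not apply)
  giving Hakuli devope.
Monikar: *dewopa > dewofa > dewufa  (by intervocalic lenition, vowel merger)
*dewopa is the unique common source.

*dewopa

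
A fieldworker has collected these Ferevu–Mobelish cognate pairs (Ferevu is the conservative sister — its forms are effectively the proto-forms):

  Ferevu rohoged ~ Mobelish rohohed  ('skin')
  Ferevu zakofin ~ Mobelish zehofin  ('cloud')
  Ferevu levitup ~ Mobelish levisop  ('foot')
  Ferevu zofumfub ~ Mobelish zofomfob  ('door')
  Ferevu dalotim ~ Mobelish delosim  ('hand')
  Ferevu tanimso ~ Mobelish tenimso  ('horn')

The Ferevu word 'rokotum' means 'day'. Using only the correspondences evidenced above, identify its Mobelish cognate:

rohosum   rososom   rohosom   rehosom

rohosom

zakofin ~ zehofin — Ferevu k corresponds to Mobelish h between vowels (before a back vowel).
levitup ~ levisop — Ferevu t corresponds to Mobelish s between vowels (before a back vowel).
zofumfub ~ zofomfob — Ferevu u corresponds to Mobelish o after a consonant, before a nasal.
Applying these to Ferevu 'rokotum':
  rokotum → rohotum   (k→h between vowels (before a back vowel))
  rohotum → rohosum   (t→s between vowels (before a back vowel))
  rohosum → rohosom   (u→o after a consonant, before a nasal)
So the Mobelish cognate is 'rohosom'.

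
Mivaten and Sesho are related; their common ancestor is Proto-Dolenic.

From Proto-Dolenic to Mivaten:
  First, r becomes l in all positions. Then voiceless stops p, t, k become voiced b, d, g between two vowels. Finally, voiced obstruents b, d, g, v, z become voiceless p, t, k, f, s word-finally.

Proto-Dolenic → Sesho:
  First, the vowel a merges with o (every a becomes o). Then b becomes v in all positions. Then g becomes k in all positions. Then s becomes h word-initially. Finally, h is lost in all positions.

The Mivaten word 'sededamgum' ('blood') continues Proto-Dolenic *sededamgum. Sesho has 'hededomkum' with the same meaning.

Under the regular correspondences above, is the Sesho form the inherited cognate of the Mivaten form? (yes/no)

no

Derive the expected Sesho reflex of *sededamgum:
Sesho: *sededamgum
  sededamgum → sededomgum   [vowel merger]
  sededomgum (rule 2 does not apply)
  sededomgum → sededomkum   [unconditioned shift]
  sededomkum → hededomkum   [debuccalisation]
  hededomkum → ededomkum   [h-loss]
  giving Sesho ededomkum.
The regular Sesho reflex would be 'ededomkum', but the attested form is 'hededomkum'. The correspondence is irregular, so they are not cognates (the Sesho form has a different source).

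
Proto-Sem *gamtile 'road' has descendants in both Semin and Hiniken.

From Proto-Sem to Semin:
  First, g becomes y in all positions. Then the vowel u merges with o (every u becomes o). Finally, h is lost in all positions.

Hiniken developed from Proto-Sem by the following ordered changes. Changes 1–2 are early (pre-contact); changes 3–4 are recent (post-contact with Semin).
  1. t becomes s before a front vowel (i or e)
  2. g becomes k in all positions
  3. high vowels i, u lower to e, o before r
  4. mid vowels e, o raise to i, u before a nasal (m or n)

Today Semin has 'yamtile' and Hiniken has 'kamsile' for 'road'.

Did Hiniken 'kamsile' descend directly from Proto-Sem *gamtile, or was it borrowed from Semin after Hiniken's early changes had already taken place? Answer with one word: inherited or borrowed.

inherited

If inherited, *gamtile would pass through all of Hiniken's changes:
Hiniken: *gamtile > gamsile > kamsile  (by palatalisation, unconditioned shift)
If borrowed from Semin 'yamtile' after the early changes, it would undergo only the recent ones:
  rule 3 (pre-rhotic lowering): no change (yamtile)
  rule 4 (pre-nasal raising): no change (yamtile)
  ⇒ as a loan: yamtile
Hiniken 'kamsile' matches the inherited outcome exactly, so it is an inherited cognate, not a loan.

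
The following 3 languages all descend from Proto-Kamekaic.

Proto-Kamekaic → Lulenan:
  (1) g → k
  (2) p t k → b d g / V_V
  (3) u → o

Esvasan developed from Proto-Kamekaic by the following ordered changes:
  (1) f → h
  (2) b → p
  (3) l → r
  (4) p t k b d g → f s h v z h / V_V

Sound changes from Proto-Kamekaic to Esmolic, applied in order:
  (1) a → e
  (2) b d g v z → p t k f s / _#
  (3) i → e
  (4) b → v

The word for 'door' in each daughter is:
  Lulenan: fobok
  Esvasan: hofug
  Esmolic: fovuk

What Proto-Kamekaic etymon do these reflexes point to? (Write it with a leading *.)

Position 3: Lulenan has b, Esvasan has f, Esmolic has v. Taking the neighbouring segments as reconstructed: Lulenan b could go back to *p or *b; Esvasan f could go back to *p or *b; Esmolic v could go back to *b or *v — the one source consistent with every daughter is *b.
Position 1: Lulenan has f, Esvasan has h, Esmolic has f. Lulenan preserves f here (none of its changes turn any other segment into f), so the proto-segment is *f.
This points to *fobug. Verify forward in each daughter:
Lulenan: *fobug
  fobug → fobuk   [unconditioned shift]
  fobuk (rule 2 does not apply)
  fobuk → fobok   [vowel merger]
  giving Lulenan fobok.
Esvasan: *fobug
  fobug → hobug   [unconditioned shift]
  hobug → hopug   [unconditioned shift]
  hopug (rule 3 does not apply)
  hopug → hofug   [intervocalic lenition]
  giving Esvasan hofug.
Esmolic: *fobug
  fobug (rule 1 does not apply)
  fobug → fobuk   [final devoicing]
  fobuk (rule 3 does not apply)
  fobuk → fovuk   [unconditioned shift]
  giving Esmolic fovuk.
No other proto-form is consistent with every reflex, so the reconstruction is *fobug.

*fobug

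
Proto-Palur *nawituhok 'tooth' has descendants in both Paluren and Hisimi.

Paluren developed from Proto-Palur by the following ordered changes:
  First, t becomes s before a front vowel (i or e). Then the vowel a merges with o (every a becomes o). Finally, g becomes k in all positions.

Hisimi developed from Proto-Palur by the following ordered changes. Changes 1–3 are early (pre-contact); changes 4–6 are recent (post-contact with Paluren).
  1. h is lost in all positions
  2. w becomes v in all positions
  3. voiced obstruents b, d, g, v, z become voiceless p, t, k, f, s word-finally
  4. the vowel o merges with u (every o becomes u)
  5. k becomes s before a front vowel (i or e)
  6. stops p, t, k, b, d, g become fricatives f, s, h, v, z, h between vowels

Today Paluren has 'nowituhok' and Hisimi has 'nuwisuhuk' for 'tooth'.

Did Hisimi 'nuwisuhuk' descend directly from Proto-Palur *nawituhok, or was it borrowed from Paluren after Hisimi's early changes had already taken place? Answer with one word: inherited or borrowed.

If inherited, *nawituhok would pass through all of Hisimi's changes:
Hisimi: *nawituhok
  nawituhok → nawituok   [h-loss]
  nawituok → navituok   [unconditioned shift]
  navituok (rule 3 does not apply)
  navituok → navituuk   [vowel merger]
  navituuk (rule 5 does not apply)
  navituuk → navisuuk   [intervocalic lenition]
  giving Hisimi navisuuk.
If borrowed from Paluren 'nowituhok' after the early changes, it would undergo only the recent ones:
  rule 4 (vowel merger): nowituhok → nuwituhuk
  rule 5 (palatalisation): no change (nuwituhuk)
  rule 6 (intervocalic lenition): nuwituhuk → nuwisuhuk
  ⇒ as a loan: nuwisuhuk
Hisimi 'nuwisuhuk' matches the loan outcome 'nuwisuhuk', not the inherited 'navisuuk' — it skipped the early Hisimi changes, so it was borrowed from Paluren.

borrowed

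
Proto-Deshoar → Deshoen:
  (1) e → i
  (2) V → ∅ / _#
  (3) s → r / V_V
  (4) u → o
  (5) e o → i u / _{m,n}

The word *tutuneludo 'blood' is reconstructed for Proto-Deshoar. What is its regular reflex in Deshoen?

totunilod

Deshoen: *tutuneludo
  tutuneludo → tutuniludo   [vowel merger]
  tutuniludo → tutunilud   [apocope]
  tutunilud (rule 3 does not apply)
  tutunilud → totonilod   [vowel merger]
  totonilod → totunilod   [pre-nasal raising]
  giving Deshoen totunilod.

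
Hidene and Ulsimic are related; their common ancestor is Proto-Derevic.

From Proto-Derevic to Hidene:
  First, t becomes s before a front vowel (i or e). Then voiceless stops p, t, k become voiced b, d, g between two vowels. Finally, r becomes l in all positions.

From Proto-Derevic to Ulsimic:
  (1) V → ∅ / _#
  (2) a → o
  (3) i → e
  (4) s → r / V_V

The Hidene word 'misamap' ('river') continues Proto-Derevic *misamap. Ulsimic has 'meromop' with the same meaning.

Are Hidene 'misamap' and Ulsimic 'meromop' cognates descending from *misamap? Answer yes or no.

yes

Derive the expected Ulsimic reflex of *misamap:
Ulsimic: *misamap
  misamap (rule 1 does not apply)
  misamap → misomop   [vowel merger]
  misomop → mesomop   [vowel merger]
  mesomop → meromop   [rhotacism]
  giving Ulsimic meromop.
Ulsimic 'meromop' matches the regular reflex exactly, so the pair is cognate.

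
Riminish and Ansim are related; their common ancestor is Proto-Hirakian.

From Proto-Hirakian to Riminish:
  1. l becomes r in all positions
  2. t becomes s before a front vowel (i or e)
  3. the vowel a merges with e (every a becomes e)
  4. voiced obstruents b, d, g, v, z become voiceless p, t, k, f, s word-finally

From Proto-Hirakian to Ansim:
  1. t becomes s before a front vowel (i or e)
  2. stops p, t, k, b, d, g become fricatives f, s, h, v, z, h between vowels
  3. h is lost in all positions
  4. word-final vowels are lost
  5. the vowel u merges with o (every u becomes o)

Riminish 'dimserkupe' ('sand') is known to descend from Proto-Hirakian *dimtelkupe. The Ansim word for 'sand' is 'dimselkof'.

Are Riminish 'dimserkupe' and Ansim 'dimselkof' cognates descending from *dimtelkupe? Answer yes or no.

yes

Derive the expected Ansim reflex of *dimtelkupe:
Ansim: *dimtelkupe > dimselkupe > dimselkufe > dimselkuf > dimselkof  (by palatalisation, intervocalic lenition, apocope, vowel merger)
Ansim 'dimselkof' matches the regular reflex exactly, so the pair is cognate.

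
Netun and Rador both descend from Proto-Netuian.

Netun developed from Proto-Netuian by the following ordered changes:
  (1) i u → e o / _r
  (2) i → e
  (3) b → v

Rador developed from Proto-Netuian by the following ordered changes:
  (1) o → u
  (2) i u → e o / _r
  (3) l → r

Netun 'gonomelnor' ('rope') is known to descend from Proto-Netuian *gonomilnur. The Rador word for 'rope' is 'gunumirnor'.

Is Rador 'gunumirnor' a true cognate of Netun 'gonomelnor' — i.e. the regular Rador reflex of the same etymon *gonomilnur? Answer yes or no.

Derive the expected Rador reflex of *gonomilnur:
Rador: *gonomilnur > gunumilnur > gunumilnor > gunumirnor  (by vowel merger, pre-rhotic lowering, unconditioned shift)
Rador 'gunumirnor' matches the regular reflex exactly, so the pair is cognate.

yes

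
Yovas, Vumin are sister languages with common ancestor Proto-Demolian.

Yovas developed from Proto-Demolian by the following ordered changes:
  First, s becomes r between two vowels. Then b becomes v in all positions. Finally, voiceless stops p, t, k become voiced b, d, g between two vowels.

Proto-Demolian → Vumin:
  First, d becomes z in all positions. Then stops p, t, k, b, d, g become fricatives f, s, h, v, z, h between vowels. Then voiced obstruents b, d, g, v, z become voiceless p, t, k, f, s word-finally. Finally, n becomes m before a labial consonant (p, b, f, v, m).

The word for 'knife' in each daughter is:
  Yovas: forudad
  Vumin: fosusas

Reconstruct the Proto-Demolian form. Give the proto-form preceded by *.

Position 7: Yovas has d, Vumin has s. Taking the neighbouring segments as reconstructed: Yovas d can only go back to *d; Vumin s could go back to *d or *s or *z — the one source consistent with every daughter is *d.
Position 5: Yovas has d, Vumin has s. Taking the neighbouring segments as reconstructed: Yovas d could go back to *t or *d; Vumin s could go back to *t or *s — the one source consistent with every daughter is *t.
Continuing position by position gives *fosutad; check it forward:
Yovas: *fosutad
  fosutad → forutad   [rhotacism]
  forutad (rule 2 does not apply)
  forutad → forudad   [intervocalic voicing]
  giving Yovas forudad.
Vumin: *fosutad > fosutaz > fosusaz > fosusas  (by unconditioned shift, intervocalic lenition, final devoicing)
Only *fosutad yields all of Yovas forudad, Vumin fosusas.

*fosutad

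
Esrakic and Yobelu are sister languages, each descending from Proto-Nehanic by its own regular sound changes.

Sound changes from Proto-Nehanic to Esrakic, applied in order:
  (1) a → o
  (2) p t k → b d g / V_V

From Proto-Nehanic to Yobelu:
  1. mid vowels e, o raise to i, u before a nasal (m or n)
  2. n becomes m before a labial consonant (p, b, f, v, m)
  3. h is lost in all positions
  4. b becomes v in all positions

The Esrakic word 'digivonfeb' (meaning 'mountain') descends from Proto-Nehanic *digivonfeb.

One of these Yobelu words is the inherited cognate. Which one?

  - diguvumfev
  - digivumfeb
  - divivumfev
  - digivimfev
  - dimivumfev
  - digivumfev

digivumfev

Yobelu: *digivonfeb > digivunfeb > digivumfeb > digivumfev  (by pre-nasal raising, nasal place assimilation, unconditioned shift)
Only 'digivumfev' matches the regular Yobelu development of *digivonfeb.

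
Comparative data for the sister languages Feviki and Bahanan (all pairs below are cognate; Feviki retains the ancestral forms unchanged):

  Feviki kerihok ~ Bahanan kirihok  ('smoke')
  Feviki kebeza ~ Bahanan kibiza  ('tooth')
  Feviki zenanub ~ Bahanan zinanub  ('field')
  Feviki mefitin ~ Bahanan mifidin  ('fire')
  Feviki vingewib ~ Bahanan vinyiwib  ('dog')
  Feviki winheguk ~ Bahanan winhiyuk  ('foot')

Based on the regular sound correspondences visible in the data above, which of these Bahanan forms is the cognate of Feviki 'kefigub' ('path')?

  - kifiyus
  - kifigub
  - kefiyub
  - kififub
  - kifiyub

kifiyub

mefitin ~ mifidin — Feviki e corresponds to Bahanan i after a consonant, before a labial obstruent.
winheguk ~ winhiyuk — Feviki g corresponds to Bahanan y between vowels (before a back vowel).
Applying these to Feviki 'kefigub':
  kefigub → kifigub   (e→i after a consonant, before a labial obstruent)
  kifigub → kifiyub   (g→y between vowels (before a back vowel))
So the Bahanan cognate is 'kifiyub'.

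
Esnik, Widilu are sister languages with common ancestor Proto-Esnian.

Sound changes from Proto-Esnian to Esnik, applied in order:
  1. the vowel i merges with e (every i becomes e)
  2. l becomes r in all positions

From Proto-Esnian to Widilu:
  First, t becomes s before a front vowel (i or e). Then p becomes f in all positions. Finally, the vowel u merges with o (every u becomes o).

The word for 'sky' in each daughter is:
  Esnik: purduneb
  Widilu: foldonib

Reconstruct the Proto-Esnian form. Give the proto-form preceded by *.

Position 1: Esnik has p, Widilu has f. Esnik preserves p here (none of its changes turn any other segment into p), so the proto-segment is *p.
Position 2: Esnik has u, Widilu has o. Esnik preserves u here (none of its changes turn any other segment into u), so the proto-segment is *u.
Continuing position by position gives *puldunib; check it forward:
Esnik: *puldunib
  puldunib → pulduneb   [vowel merger]
  pulduneb → purduneb   [unconditioned shift]
  giving Esnik purduneb.
Widilu: *puldunib
  puldunib (rule 1 does not apply)
  puldunib → fuldunib   [unconditioned shift]
  fuldunib → foldonib   [vowel merger]
  giving Widilu foldonib.
Only *puldunib yields all of Esnik purduneb, Widilu foldonib.

*puldunib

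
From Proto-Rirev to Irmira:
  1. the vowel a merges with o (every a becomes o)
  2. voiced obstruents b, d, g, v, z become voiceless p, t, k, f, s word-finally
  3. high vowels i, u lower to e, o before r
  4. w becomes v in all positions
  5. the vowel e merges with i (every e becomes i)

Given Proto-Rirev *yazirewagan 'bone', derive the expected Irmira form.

Irmira: *yazirewagan
  yazirewagan → yozirewogon   [vowel merger]
  yozirewogon (rule 2 does not apply)
  yozirewogon → yozerewogon   [pre-rhotic lowering]
  yozerewogon → yozerevogon   [unconditioned shift]
  yozerevogon → yozirivogon   [vowel merger]
  giving Irmira yozirivogon.

yozirivogon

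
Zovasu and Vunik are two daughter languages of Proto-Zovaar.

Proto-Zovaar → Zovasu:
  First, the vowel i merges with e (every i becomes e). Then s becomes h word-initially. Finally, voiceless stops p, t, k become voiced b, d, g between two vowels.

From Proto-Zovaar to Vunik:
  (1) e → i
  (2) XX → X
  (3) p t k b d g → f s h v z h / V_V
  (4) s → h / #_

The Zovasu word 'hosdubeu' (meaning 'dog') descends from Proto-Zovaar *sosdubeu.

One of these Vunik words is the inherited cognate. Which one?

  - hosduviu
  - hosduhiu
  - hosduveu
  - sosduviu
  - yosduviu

Vunik: *sosdubeu
  sosdubeu → sosdubiu   [vowel merger]
  sosdubiu (rule 2 does not apply)
  sosdubiu → sosduviu   [intervocalic lenition]
  sosduviu → hosduviu   [debuccalisation]
  giving Vunik hosduviu.
Among the options, 'hosduviu' alone shows every Vunik change applied in order.

hosduviu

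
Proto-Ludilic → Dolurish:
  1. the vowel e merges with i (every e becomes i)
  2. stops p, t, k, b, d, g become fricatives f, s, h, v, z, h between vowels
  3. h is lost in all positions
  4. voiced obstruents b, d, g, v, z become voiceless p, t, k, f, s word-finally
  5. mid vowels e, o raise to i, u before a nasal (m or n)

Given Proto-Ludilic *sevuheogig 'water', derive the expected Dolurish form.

sivuioik

Dolurish: *sevuheogig
  sevuheogig → sivuhiogig   [vowel merger]
  sivuhiogig → sivuhiohig   [intervocalic lenition]
  sivuhiohig → sivuioig   [h-loss]
  sivuioig → sivuioik   [final devoicing]
  sivuioik (rule 5 does not apply)
  giving Dolurish sivuioik.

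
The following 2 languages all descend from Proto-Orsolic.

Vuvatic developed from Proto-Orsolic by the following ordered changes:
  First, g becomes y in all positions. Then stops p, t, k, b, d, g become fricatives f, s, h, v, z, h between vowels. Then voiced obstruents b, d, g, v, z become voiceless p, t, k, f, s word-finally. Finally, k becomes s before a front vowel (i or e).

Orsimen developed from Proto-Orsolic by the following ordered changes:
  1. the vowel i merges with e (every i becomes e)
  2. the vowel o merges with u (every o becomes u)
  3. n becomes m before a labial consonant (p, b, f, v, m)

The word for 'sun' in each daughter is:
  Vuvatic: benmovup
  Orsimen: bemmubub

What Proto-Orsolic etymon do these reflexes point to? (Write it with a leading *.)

Position 6: Vuvatic has v, Orsimen has b. Orsimen preserves b here (none of its changes turn any other segment into b), so the proto-segment is *b.
Position 3: Vuvatic has n, Orsimen has m. Vuvatic preserves n here (none of its changes turn any other segment into n), so the proto-segment is *n.
Continuing position by position gives *benmobub; check it forward:
Vuvatic: start from *benmobub.
  rule 1: no change — benmobub
  rule 2 (intervocalic lenition): benmobub → benmovub
  rule 3 (final devoicing): benmovub → benmovup
  rule 4: no change — benmovup
  ⇒ Vuvatic benmovup
Orsimen: *benmobub
  benmobub (rule 1 does not apply)
  benmobub → benmubub   [vowel merger]
  benmubub → bemmubub   [nasal place assimilation]
  giving Orsimen bemmubub.
Only *benmobub yields all of Vuvatic benmovup, Orsimen bemmubub.

*benmobub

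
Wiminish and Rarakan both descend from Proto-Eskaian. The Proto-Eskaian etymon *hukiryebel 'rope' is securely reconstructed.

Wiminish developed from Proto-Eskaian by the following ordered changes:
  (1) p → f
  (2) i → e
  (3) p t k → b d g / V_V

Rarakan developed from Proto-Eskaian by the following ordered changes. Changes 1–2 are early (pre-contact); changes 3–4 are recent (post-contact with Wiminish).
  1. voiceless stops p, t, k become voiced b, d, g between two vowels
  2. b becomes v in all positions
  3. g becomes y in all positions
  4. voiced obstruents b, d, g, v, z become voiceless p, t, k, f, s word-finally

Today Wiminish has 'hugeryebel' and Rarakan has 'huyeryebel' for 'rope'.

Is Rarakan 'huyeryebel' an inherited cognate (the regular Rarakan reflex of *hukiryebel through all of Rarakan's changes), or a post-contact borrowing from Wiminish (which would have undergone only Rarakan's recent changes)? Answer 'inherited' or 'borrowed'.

borrowed

If inherited, *hukiryebel would pass through all of Rarakan's changes:
Rarakan: *hukiryebel > hugiryebel > hugiryevel > huyiryevel  (by intervocalic voicing, unconditioned shift, unconditioned shift)
If borrowed from Wiminish 'hugeryebel' after the early changes, it would undergo only the recent ones:
  rule 3 (unconditioned shift): hugeryebel → huyeryebel
  rule 4 (final devoicing): no change (huyeryebel)
  ⇒ as a loan: huyeryebel
Rarakan 'huyeryebel' matches the loan outcome 'huyeryebel', not the inherited 'huyiryevel' — it skipped the early Rarakan changes, so it was borrowed from Wiminish.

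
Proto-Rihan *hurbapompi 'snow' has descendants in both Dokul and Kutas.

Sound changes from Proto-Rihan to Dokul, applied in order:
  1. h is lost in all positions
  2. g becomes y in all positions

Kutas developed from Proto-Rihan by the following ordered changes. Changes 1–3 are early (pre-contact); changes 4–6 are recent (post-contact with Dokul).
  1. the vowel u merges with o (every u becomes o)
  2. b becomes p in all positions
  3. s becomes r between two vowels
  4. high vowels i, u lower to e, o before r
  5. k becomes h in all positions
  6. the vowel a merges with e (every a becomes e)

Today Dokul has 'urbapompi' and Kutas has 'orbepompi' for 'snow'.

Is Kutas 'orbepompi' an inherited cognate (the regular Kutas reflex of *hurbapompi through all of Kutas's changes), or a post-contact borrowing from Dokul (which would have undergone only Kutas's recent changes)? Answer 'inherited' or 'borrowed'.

If inherited, *hurbapompi would pass through all of Kutas's changes:
Kutas: start from *hurbapompi.
  rule 1 (vowel merger): hurbapompi → horbapompi
  rule 2 (unconditioned shift): horbapompi → horpapompi
  rule 3: no change — horpapompi
  rule 4: no change — horpapompi
  rule 5: no change — horpapompi
  rule 6 (vowel merger): horpapompi → horpepompi
  ⇒ Kutas horpepompi
If borrowed from Dokul 'urbapompi' after the early changes, it would undergo only the recent ones:
  rule 4 (pre-rhotic lowering): urbapompi → orbapompi
  rule 5 (unconditioned shift): no change (orbapompi)
  rule 6 (vowel merger): orbapompi → orbepompi
  ⇒ as a loan: orbepompi
Kutas 'orbepompi' matches the loan outcome 'orbepompi', not the inherited 'horpepompi' — it skipped the early Kutas changes, so it was borrowed from Dokul.

borrowed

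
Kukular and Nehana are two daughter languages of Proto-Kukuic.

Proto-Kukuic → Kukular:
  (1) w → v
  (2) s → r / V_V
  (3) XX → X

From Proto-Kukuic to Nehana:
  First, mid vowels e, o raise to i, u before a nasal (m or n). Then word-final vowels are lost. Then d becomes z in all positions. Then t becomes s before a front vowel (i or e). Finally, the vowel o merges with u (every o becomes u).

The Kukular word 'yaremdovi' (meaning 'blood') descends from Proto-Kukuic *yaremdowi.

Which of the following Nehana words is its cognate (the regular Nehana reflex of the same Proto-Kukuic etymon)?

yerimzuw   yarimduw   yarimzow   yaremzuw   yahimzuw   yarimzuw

Nehana: start from *yaremdowi.
  rule 1 (pre-nasal raising): yaremdowi → yarimdowi
  rule 2 (apocope): yarimdowi → yarimdow
  rule 3 (unconditioned shift): yarimdow → yarimzow
  rule 4: no change — yarimzow
  rule 5 (vowel merger): yarimzow → yarimzuw
  ⇒ Nehana yarimzuw
The other candidates each miss or misapply at least one Nehana change.

yarimzuw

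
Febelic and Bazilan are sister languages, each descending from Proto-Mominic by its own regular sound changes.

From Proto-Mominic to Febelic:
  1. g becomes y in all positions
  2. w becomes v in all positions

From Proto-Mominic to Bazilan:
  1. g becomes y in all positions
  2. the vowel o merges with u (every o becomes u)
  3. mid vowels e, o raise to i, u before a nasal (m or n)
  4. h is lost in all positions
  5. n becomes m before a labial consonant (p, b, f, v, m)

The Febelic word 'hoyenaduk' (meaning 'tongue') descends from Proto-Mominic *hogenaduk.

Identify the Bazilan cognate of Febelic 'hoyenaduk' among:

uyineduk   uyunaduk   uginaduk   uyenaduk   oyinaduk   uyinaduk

uyinaduk

Bazilan: start from *hogenaduk.
  rule 1 (unconditioned shift): hogenaduk → hoyenaduk
  rule 2 (vowel merger): hoyenaduk → huyenaduk
  rule 3 (pre-nasal raising): huyenaduk → huyinaduk
  rule 4 (h-loss): huyinaduk → uyinaduk
  rule 5: no change — uyinaduk
  ⇒ Bazilan uyinaduk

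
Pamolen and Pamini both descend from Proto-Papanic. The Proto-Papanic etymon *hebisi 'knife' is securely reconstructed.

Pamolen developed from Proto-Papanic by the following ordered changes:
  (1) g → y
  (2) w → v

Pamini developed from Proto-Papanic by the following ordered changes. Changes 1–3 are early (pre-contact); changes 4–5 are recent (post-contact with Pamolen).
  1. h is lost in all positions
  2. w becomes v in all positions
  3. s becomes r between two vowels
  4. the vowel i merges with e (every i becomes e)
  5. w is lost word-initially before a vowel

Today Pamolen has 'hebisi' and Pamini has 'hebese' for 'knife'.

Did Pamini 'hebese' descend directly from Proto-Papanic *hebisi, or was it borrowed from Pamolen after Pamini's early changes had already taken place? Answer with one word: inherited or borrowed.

borrowed

If inherited, *hebisi would pass through all of Pamini's changes:
Pamini: *hebisi > ebisi > ebiri > ebere  (by h-loss, rhotacism, vowel merger)
If borrowed from Pamolen 'hebisi' after the early changes, it would undergo only the recent ones:
  rule 4 (vowel merger): hebisi → hebese
  rule 5 (glide loss): no change (hebese)
  ⇒ as a loan: hebese
Pamini 'hebese' matches the loan outcome 'hebese', not the inherited 'ebere' — it skipped the early Pamini changes, so it was borrowed from Pamolen.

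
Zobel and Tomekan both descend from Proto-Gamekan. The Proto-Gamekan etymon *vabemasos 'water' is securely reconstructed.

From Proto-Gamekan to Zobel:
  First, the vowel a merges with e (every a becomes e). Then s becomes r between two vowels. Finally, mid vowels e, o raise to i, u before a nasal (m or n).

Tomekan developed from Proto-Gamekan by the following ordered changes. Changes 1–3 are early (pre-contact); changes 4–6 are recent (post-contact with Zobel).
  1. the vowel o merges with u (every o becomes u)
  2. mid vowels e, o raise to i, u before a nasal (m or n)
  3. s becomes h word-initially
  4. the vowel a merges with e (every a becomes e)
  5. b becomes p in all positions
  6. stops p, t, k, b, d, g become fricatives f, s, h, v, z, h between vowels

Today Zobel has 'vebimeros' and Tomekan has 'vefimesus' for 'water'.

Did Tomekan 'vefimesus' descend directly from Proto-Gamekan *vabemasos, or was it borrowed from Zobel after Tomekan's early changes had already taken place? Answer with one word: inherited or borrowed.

If inherited, *vabemasos would pass through all of Tomekan's changes:
Tomekan: *vabemasos
  vabemasos → vabemasus   [vowel merger]
  vabemasus → vabimasus   [pre-nasal raising]
  vabimasus (rule 3 does not apply)
  vabimasus → vebimesus   [vowel merger]
  vebimesus → vepimesus   [unconditioned shift]
  vepimesus → vefimesus   [intervocalic lenition]
  giving Tomekan vefimesus.
If borrowed from Zobel 'vebimeros' after the early changes, it would undergo only the recent ones:
  rule 4 (vowel merger): no change (vebimeros)
  rule 5 (unconditioned shift): vebimeros → vepimeros
  rule 6 (intervocalic lenition): vepimeros → vefimeros
  ⇒ as a loan: vefimeros
Tomekan 'vefimesus' matches the inherited outcome exactly, so it is an inherited cognate, not a loan.

inherited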